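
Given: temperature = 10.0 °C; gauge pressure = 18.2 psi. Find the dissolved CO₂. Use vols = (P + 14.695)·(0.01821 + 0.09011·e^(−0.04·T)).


vols = (18.2 + 14.695)·(0.01821 + 0.09011·e^(−0.04·10.0))

2.5860 volumes


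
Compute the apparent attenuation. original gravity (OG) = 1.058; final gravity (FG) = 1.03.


AA = (OG − FG)/(OG − 1) · 100
AA = (1.058 − 1.03)/(1.058 − 1) · 100

48.2759 %


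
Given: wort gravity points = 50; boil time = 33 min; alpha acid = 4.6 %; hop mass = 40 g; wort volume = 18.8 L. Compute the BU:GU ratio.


U = 1.65·0.000125^(GP/1000)·(1−e^(−0.04t))/4.15;  IBU = (α/100)·m·U·1000/V;  BU:GU = IBU/GP
U = 1.65·0.000125^(50/1000)·(1−e^(−0.04·33))/4.15 = 0.1859
IBU = (4.6/100)·40·0.1859·1000/18.8 = 18.1955
BU:GU = 18.1955/50

0.3639


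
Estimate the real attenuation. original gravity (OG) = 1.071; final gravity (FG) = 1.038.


AA = (OG−FG)/(OG−1)·100;  RA = AA·0.8192
AA = (1.071 − 1.038)/(1.071 − 1)·100 = 46.4789
RA = 46.4789·0.8192

38.0755 %


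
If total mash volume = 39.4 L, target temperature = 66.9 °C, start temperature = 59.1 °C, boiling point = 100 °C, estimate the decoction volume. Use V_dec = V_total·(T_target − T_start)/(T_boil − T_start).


V_dec = 39.4·(66.9 − 59.1)/(100 − 59.1)

7.5139 L


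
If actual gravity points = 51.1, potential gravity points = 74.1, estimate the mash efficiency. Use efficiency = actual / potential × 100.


efficiency = 51.1 / 74.1 × 100

68.9609 %


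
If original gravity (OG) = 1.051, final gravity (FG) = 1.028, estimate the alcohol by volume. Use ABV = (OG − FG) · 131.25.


ABV = (1.051 − 1.028) · 131.25

3.0187 % ABV


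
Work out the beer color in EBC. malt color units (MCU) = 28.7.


SRM = 1.4922·MCU^0.6859;  EBC = SRM·1.97
SRM = 1.4922·28.7^0.6859 = 14.9207
EBC = 14.9207·1.97

29.3937 EBC


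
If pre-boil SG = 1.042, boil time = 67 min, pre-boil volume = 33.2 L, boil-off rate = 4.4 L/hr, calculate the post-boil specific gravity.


V_post = V_pre − rate·(t/60);  SG_post = 1 + (SG_pre−1)·V_pre/V_post
V_post = 33.2 − 4.4·(67/60) = 28.2867
SG_post = 1 + (1.042 − 1)·33.2/28.2867

1.0493


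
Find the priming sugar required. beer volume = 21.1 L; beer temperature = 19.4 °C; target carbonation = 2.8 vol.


residual = 14.695·(0.01821 + 0.09011·e^(−0.04·T));  sugar = (target − residual)·4.0·V
residual = 14.695·(0.01821 + 0.09011·e^(−0.04·19.4)) = 0.8770
sugar = (2.8 − 0.8770)·4.0·21.1

162.2983 g


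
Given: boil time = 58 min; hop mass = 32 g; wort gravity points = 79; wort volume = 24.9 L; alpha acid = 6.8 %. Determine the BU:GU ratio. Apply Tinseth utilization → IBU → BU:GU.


U = 1.65·0.000125^(GP/1000)·(1−e^(−0.04t))/4.15;  IBU = (α/100)·m·U·1000/V;  BU:GU = IBU/GP
U = 1.65·0.000125^(79/1000)·(1−e^(−0.04·58))/4.15 = 0.1763
IBU = (6.8/100)·32·0.1763·1000/24.9 = 15.4037
BU:GU = 15.4037/79

0.1950


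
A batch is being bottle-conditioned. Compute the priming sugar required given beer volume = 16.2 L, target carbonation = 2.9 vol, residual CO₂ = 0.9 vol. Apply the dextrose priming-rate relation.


sugar = (target − residual)·4.0·V
sugar = (2.9 − 0.9)·4.0·16.2

129.6000 g


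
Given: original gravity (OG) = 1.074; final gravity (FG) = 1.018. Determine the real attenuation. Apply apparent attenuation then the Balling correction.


AA = (OG−FG)/(OG−1)·100;  RA = AA·0.8192
AA = (1.074 − 1.018)/(1.074 − 1)·100 = 75.6757
RA = 75.6757·0.8192

61.9935 %


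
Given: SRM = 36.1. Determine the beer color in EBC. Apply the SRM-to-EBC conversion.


EBC = SRM · 1.97
EBC = 36.1 · 1.97

71.1170 EBC


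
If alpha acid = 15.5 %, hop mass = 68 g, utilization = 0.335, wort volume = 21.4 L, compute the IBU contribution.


IBU = (α/100)·mass·U·1000 / V
IBU = (15.5/100)·68·0.335·1000 / 21.4

164.9953 IBU


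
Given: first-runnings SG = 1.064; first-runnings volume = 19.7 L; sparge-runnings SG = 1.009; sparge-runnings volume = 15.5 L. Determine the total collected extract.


total = Σ (SG_i − 1)·1000·V_i
first = (1.064 − 1)·1000·19.7 = 1260.8000
sparge = (1.009 − 1)·1000·15.5 = 139.5000
total = 1260.8000 + 139.5000

1400.3000 gravity·L


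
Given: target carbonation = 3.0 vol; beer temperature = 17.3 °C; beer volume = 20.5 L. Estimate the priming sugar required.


residual = 14.695·(0.01821 + 0.09011·e^(−0.04·T));  sugar = (target − residual)·4.0·V
residual = 14.695·(0.01821 + 0.09011·e^(−0.04·17.3)) = 0.9304
sugar = (3.0 − 0.9304)·4.0·20.5

169.7040 g


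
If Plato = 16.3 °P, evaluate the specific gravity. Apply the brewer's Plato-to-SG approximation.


SG = 259/(259 − P)
SG = 259/(259 − 16.3)

1.0672


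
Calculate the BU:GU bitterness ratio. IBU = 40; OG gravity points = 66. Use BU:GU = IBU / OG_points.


BU:GU = 40 / 66

0.6061


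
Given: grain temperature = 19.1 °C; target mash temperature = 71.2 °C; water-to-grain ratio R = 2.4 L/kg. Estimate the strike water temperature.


T_strike = (0.41/R)·(T_mash − T_grain) + T_mash
T_strike = (0.41/2.4)·(71.2 − 19.1) + 71.2

80.1004 °C


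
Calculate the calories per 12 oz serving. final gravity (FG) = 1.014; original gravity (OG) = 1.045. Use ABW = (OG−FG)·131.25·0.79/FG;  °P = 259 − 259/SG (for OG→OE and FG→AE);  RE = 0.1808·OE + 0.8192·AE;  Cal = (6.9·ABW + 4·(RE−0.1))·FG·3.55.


ABW = (1.045 − 1.014)·131.25·0.79/1.014 = 3.1699
OE = 259 − 259/1.045 = 11.1531 °P
AE = 259 − 259/1.014 = 3.5759 °P
RE = 0.1808·11.1531 + 0.8192·3.5759 = 4.9459 °P
Cal = (6.9·3.1699 + 4·(4.9459−0.1))·1.014·3.55

148.5096 kcal


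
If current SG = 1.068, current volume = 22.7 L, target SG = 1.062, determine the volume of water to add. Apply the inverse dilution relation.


V_water = V·((SG_curr − 1)/(SG_target − 1) − 1)
V_water = 22.7·((1.068 − 1)/(1.062 − 1) − 1)

2.1968 L


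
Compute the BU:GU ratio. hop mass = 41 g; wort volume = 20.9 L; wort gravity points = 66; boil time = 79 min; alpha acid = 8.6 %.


U = 1.65·0.000125^(GP/1000)·(1−e^(−0.04t))/4.15;  IBU = (α/100)·m·U·1000/V;  BU:GU = IBU/GP
U = 1.65·0.000125^(66/1000)·(1−e^(−0.04·79))/4.15 = 0.2104
IBU = (8.6/100)·41·0.2104·1000/20.9 = 35.4928
BU:GU = 35.4928/66

0.5378


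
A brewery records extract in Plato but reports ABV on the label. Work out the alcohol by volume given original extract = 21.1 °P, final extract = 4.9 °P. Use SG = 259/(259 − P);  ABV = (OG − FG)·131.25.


OG = 259/(259 − 21.1) = 1.0887
FG = 259/(259 − 4.9) = 1.0193
ABV = (1.0887 − 1.0193)·131.25

9.1099 % ABV


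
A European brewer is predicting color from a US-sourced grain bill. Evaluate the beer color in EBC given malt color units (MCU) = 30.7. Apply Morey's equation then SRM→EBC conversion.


SRM = 1.4922·MCU^0.6859;  EBC = SRM·1.97
SRM = 1.4922·30.7^0.6859 = 15.6263
EBC = 15.6263·1.97

30.7837 EBC


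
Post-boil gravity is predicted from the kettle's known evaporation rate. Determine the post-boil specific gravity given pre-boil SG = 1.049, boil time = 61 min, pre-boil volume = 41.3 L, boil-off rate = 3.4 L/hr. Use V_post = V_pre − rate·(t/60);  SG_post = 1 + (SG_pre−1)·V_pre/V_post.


V_post = 41.3 − 3.4·(61/60) = 37.8433
SG_post = 1 + (1.049 − 1)·41.3/37.8433

1.0535


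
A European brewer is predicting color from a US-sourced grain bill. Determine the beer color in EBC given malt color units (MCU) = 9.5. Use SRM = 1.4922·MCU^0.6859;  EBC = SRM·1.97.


SRM = 1.4922·9.5^0.6859 = 6.9895
EBC = 6.9895·1.97

13.7694 EBC


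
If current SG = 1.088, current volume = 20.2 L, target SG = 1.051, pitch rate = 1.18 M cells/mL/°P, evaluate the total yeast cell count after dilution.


V_w = V·((SG_c−1)/(SG_t−1)−1);  °P = 259 − 259/SG_t;  cells = rate·(V+V_w)·°P
V_w = 20.2·((1.088−1)/(1.051−1)−1) = 14.6549
V_final = 20.2 + 14.6549 = 34.8549
°P = 259 − 259/1.051 = 12.5680
cells = 1.18·34.8549·12.5680

516.9078 billion cells


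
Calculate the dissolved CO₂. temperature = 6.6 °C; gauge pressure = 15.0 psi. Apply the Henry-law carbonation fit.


vols = (P + 14.695)·(0.01821 + 0.09011·e^(−0.04·T))
vols = (15.0 + 14.695)·(0.01821 + 0.09011·e^(−0.04·6.6))

2.5957 volumes


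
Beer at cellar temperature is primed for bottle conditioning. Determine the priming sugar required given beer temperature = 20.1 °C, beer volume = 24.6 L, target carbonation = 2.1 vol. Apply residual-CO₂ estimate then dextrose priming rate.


residual = 14.695·(0.01821 + 0.09011·e^(−0.04·T));  sugar = (target − residual)·4.0·V
residual = 14.695·(0.01821 + 0.09011·e^(−0.04·20.1)) = 0.8602
sugar = (2.1 − 0.8602)·4.0·24.6

121.9956 g


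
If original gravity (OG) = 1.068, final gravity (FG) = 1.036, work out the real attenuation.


AA = (OG−FG)/(OG−1)·100;  RA = AA·0.8192
AA = (1.068 − 1.036)/(1.068 − 1)·100 = 47.0588
RA = 47.0588·0.8192

38.5506 %


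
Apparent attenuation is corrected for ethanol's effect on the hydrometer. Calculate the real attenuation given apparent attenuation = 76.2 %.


RA = AA · 0.8192
RA = 76.2 · 0.8192

62.4230 %


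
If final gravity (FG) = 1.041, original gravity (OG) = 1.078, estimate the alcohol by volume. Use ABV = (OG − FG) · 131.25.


ABV = (1.078 − 1.041) · 131.25

4.8563 % ABV


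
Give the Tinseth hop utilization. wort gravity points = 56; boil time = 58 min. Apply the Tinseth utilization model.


U = 1.65·0.000125^(GP/1000) · (1 − e^(−0.04·t))/4.15
bigness = 1.65·0.000125^(56/1000) = 0.9975
boil_factor = (1 − e^(−0.04·58))/4.15 = 0.2173
U = 0.9975 · 0.2173

0.2167


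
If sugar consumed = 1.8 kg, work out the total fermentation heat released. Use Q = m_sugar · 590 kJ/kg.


Q = 1.8 · 590

1062.0000 kJ


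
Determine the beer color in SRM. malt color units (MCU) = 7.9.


SRM = 1.4922 · MCU^0.6859
SRM = 1.4922 · 7.9^0.6859

6.1590 SRM


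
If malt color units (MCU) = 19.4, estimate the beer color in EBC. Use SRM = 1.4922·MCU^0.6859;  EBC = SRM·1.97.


SRM = 1.4922·19.4^0.6859 = 11.4059
EBC = 11.4059·1.97

22.4697 EBC


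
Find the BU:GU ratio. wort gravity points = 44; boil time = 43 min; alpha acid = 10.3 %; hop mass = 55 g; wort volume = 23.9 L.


U = 1.65·0.000125^(GP/1000)·(1−e^(−0.04t))/4.15;  IBU = (α/100)·m·U·1000/V;  BU:GU = IBU/GP
U = 1.65·0.000125^(44/1000)·(1−e^(−0.04·43))/4.15 = 0.2198
IBU = (10.3/100)·55·0.2198·1000/23.9 = 52.0967
BU:GU = 52.0967/44

1.1840


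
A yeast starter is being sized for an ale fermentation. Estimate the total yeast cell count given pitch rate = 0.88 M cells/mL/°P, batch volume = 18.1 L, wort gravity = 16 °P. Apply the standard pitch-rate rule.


cells (billions) = rate · V_L · °P
cells = 0.88 · 18.1 · 16

254.8480 billion cells


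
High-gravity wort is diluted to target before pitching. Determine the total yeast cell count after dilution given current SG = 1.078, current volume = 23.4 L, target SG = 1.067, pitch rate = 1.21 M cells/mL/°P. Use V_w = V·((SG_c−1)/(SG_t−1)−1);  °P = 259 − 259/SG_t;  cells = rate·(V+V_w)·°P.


V_w = 23.4·((1.078−1)/(1.067−1)−1) = 3.8418
V_final = 23.4 + 3.8418 = 27.2418
°P = 259 − 259/1.067 = 16.2634
cells = 1.21·27.2418·16.2634

536.0819 billion cells


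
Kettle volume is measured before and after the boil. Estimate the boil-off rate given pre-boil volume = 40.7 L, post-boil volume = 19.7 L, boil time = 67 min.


rate = (V_pre − V_post) / (t_min/60)
rate = (40.7 − 19.7) / (67/60)

18.8060 L/hr


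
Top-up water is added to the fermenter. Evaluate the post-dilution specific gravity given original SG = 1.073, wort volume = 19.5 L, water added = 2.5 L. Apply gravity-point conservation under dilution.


SG_new = 1 + (SG_old − 1)·V_old/(V_old + V_water)
pts = (1.073 − 1)·1000·19.5/(19.5 + 2.5) = 64.7045
SG_new = 1 + 64.7045/1000

1.0647


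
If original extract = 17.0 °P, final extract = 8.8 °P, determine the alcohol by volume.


SG = 259/(259 − P);  ABV = (OG − FG)·131.25
OG = 259/(259 − 17.0) = 1.0702
FG = 259/(259 − 8.8) = 1.0352
ABV = (1.0702 − 1.0352)·131.25

4.6037 % ABV


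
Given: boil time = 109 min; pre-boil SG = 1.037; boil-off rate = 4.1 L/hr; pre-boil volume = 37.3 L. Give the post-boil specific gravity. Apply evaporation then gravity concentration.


V_post = V_pre − rate·(t/60);  SG_post = 1 + (SG_pre−1)·V_pre/V_post
V_post = 37.3 − 4.1·(109/60) = 29.8517
SG_post = 1 + (1.037 − 1)·37.3/29.8517

1.0462


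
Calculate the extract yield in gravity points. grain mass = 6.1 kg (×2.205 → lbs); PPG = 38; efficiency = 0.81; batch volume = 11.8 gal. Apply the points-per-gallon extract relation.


points = lbs × PPG × eff / vol
lbs = 6.1 × 2.205 = 13.4505
points = 13.4505 × 38 × 0.81 / 11.8

35.0853 points


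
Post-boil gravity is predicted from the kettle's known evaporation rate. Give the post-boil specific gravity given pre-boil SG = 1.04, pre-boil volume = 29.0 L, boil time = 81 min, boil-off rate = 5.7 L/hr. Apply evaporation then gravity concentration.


V_post = V_pre − rate·(t/60);  SG_post = 1 + (SG_pre−1)·V_pre/V_post
V_post = 29.0 − 5.7·(81/60) = 21.3050
SG_post = 1 + (1.04 − 1)·29.0/21.3050

1.0544


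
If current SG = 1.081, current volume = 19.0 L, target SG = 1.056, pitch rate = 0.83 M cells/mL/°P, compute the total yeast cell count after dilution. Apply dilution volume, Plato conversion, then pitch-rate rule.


V_w = V·((SG_c−1)/(SG_t−1)−1);  °P = 259 − 259/SG_t;  cells = rate·(V+V_w)·°P
V_w = 19.0·((1.081−1)/(1.056−1)−1) = 8.4821
V_final = 19.0 + 8.4821 = 27.4821
°P = 259 − 259/1.056 = 13.7348
cells = 0.83·27.4821·13.7348

313.2943 billion cells


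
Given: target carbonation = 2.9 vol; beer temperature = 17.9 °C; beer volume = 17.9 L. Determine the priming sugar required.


residual = 14.695·(0.01821 + 0.09011·e^(−0.04·T));  sugar = (target − residual)·4.0·V
residual = 14.695·(0.01821 + 0.09011·e^(−0.04·17.9)) = 0.9147
sugar = (2.9 − 0.9147)·4.0·17.9

142.1460 g


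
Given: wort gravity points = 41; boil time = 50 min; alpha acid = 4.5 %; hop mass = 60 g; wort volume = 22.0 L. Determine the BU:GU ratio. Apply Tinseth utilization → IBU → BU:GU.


U = 1.65·0.000125^(GP/1000)·(1−e^(−0.04t))/4.15;  IBU = (α/100)·m·U·1000/V;  BU:GU = IBU/GP
U = 1.65·0.000125^(41/1000)·(1−e^(−0.04·50))/4.15 = 0.2378
IBU = (4.5/100)·60·0.2378·1000/22.0 = 29.1876
BU:GU = 29.1876/41

0.7119


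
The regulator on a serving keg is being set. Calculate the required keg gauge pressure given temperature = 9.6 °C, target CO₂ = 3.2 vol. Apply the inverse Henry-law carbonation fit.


psi = vols/(0.01821 + 0.09011·e^(−0.04·T)) − 14.695
psi = 3.2/(0.01821 + 0.09011·e^(−0.04·9.6)) − 14.695

25.5127 psi


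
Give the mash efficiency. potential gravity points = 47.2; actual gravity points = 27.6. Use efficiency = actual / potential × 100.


efficiency = 27.6 / 47.2 × 100

58.4746 %


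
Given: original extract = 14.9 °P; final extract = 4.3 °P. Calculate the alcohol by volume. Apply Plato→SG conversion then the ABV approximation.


SG = 259/(259 − P);  ABV = (OG − FG)·131.25
OG = 259/(259 − 14.9) = 1.0610
FG = 259/(259 − 4.3) = 1.0169
ABV = (1.0610 − 1.0169)·131.25

5.7957 % ABV


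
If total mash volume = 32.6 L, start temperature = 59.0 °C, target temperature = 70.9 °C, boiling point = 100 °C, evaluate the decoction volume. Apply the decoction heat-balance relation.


V_dec = V_total·(T_target − T_start)/(T_boil − T_start)
V_dec = 32.6·(70.9 − 59.0)/(100 − 59.0)

9.4620 L


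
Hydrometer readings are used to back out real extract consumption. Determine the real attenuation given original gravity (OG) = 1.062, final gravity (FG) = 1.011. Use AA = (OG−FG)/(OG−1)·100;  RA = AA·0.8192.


AA = (1.062 − 1.011)/(1.062 − 1)·100 = 82.2581
RA = 82.2581·0.8192

67.3858 %


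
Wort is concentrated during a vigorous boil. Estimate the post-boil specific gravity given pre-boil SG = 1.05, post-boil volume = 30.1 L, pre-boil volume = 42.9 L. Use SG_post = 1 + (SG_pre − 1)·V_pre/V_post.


pts_pre = (1.05 − 1)·1000 = 50.0000
pts_post = 50.0000·42.9/30.1 = 71.2625
SG_post = 1 + 71.2625/1000

1.0713


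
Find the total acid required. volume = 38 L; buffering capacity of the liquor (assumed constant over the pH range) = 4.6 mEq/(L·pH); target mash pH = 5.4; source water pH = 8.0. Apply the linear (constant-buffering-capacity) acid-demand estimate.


acid = buffering capacity · (pH_source − pH_target) · V
acid = 4.6 · (8.0 − 5.4) · 38

454.4800 mEq


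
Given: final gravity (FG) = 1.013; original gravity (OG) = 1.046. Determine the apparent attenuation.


AA = (OG − FG)/(OG − 1) · 100
AA = (1.046 − 1.013)/(1.046 − 1) · 100

71.7391 %


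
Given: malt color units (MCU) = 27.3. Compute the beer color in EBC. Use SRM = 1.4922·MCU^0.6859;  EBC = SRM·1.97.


SRM = 1.4922·27.3^0.6859 = 14.4175
EBC = 14.4175·1.97

28.4025 EBC


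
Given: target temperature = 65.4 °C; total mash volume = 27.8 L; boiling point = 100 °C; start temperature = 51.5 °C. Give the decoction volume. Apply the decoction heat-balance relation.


V_dec = V_total·(T_target − T_start)/(T_boil − T_start)
V_dec = 27.8·(65.4 − 51.5)/(100 − 51.5)

7.9674 L


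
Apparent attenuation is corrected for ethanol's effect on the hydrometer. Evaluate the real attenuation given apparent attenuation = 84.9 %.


RA = AA · 0.8192
RA = 84.9 · 0.8192

69.5501 %


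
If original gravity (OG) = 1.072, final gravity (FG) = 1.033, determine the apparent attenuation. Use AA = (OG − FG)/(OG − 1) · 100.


AA = (1.072 − 1.033)/(1.072 − 1) · 100

54.1667 %


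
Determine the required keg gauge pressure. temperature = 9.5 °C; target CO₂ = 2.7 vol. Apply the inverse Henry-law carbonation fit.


psi = vols/(0.01821 + 0.09011·e^(−0.04·T)) − 14.695
psi = 2.7/(0.01821 + 0.09011·e^(−0.04·9.5)) − 14.695

19.1257 psi


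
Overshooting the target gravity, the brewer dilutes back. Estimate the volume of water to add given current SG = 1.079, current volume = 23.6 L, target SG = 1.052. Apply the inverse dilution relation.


V_water = V·((SG_curr − 1)/(SG_target − 1) − 1)
V_water = 23.6·((1.079 − 1)/(1.052 − 1) − 1)

12.2538 L


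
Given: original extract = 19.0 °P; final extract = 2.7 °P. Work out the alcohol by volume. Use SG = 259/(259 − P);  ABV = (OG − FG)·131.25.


OG = 259/(259 − 19.0) = 1.0792
FG = 259/(259 − 2.7) = 1.0105
ABV = (1.0792 − 1.0105)·131.25

9.0080 % ABV


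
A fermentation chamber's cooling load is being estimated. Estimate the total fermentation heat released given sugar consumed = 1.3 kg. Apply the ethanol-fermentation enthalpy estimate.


Q = m_sugar · 590 kJ/kg
Q = 1.3 · 590

767.0000 kJ


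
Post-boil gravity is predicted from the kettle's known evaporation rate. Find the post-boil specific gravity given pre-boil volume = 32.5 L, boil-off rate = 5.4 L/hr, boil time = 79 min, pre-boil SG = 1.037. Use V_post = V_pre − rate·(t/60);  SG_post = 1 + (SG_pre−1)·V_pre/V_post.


V_post = 32.5 − 5.4·(79/60) = 25.3900
SG_post = 1 + (1.037 − 1)·32.5/25.3900

1.0474


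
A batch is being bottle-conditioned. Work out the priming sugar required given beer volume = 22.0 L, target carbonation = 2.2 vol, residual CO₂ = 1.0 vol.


sugar = (target − residual)·4.0·V
sugar = (2.2 − 1.0)·4.0·22.0

105.6000 g


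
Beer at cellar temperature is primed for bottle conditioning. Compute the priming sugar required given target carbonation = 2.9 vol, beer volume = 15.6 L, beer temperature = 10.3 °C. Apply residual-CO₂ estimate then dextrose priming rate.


residual = 14.695·(0.01821 + 0.09011·e^(−0.04·T));  sugar = (target − residual)·4.0·V
residual = 14.695·(0.01821 + 0.09011·e^(−0.04·10.3)) = 1.1446
sugar = (2.9 − 1.1446)·4.0·15.6

109.5355 g


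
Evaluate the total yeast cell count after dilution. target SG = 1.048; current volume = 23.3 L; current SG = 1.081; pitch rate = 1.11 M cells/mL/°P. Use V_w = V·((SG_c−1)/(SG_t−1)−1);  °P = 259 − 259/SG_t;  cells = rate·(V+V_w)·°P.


V_w = 23.3·((1.081−1)/(1.048−1)−1) = 16.0187
V_final = 23.3 + 16.0187 = 39.3187
°P = 259 − 259/1.048 = 11.8626
cells = 1.11·39.3187·11.8626

517.7289 billion cells


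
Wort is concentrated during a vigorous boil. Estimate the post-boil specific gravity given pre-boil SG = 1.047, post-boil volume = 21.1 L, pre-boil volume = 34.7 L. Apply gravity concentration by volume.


SG_post = 1 + (SG_pre − 1)·V_pre/V_post
pts_pre = (1.047 − 1)·1000 = 47.0000
pts_post = 47.0000·34.7/21.1 = 77.2938
SG_post = 1 + 77.2938/1000

1.0773


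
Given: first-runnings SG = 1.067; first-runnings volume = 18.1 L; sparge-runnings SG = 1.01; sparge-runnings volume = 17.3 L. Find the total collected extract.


total = Σ (SG_i − 1)·1000·V_i
first = (1.067 − 1)·1000·18.1 = 1212.7000
sparge = (1.01 − 1)·1000·17.3 = 173.0000
total = 1212.7000 + 173.0000

1385.7000 gravity·L


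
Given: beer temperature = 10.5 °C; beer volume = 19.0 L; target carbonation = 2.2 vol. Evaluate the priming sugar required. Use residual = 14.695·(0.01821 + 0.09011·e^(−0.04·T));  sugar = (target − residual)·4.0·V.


residual = 14.695·(0.01821 + 0.09011·e^(−0.04·10.5)) = 1.1376
sugar = (2.2 − 1.1376)·4.0·19.0

80.7397 g


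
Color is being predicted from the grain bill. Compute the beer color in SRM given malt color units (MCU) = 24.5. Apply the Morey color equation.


SRM = 1.4922 · MCU^0.6859
SRM = 1.4922 · 24.5^0.6859

13.3862 SRM


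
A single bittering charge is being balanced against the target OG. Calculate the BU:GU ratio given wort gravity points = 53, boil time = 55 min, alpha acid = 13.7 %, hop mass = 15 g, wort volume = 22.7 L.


U = 1.65·0.000125^(GP/1000)·(1−e^(−0.04t))/4.15;  IBU = (α/100)·m·U·1000/V;  BU:GU = IBU/GP
U = 1.65·0.000125^(53/1000)·(1−e^(−0.04·55))/4.15 = 0.2196
IBU = (13.7/100)·15·0.2196·1000/22.7 = 19.8772
BU:GU = 19.8772/53

0.3750


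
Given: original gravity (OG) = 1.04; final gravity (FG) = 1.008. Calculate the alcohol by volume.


ABV = (OG − FG) · 131.25
ABV = (1.04 − 1.008) · 131.25

4.2000 % ABV


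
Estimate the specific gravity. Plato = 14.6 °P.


SG = 259/(259 − P)
SG = 259/(259 − 14.6)

1.0597


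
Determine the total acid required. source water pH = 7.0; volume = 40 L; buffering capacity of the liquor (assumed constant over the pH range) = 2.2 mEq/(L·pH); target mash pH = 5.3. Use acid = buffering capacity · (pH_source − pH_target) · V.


acid = 2.2 · (7.0 − 5.3) · 40

149.6000 mEq


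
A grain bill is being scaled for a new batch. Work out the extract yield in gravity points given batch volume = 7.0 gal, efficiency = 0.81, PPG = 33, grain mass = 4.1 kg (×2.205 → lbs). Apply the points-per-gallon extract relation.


points = lbs × PPG × eff / vol
lbs = 4.1 × 2.205 = 9.0405
points = 9.0405 × 33 × 0.81 / 7.0

34.5218 points


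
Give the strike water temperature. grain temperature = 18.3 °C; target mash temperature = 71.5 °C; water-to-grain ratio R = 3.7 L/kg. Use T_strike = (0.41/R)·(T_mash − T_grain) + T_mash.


T_strike = (0.41/3.7)·(71.5 − 18.3) + 71.5

77.3951 °C


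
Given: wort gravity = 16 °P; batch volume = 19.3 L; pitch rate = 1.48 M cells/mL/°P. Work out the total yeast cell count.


cells (billions) = rate · V_L · °P
cells = 1.48 · 19.3 · 16

457.0240 billion cells


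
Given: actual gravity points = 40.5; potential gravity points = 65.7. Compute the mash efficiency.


efficiency = actual / potential × 100
efficiency = 40.5 / 65.7 × 100

61.6438 %


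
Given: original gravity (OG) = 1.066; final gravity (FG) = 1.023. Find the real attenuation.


AA = (OG−FG)/(OG−1)·100;  RA = AA·0.8192
AA = (1.066 − 1.023)/(1.066 − 1)·100 = 65.1515
RA = 65.1515·0.8192

53.3721 %


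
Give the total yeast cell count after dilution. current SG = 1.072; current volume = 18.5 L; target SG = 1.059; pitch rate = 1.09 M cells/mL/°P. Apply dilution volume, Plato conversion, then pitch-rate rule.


V_w = V·((SG_c−1)/(SG_t−1)−1);  °P = 259 − 259/SG_t;  cells = rate·(V+V_w)·°P
V_w = 18.5·((1.072−1)/(1.059−1)−1) = 4.0763
V_final = 18.5 + 4.0763 = 22.5763
°P = 259 − 259/1.059 = 14.4297
cells = 1.09·22.5763·14.4297

355.0868 billion cells


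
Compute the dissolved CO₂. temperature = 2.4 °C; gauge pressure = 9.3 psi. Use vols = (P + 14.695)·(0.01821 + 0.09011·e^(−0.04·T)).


vols = (9.3 + 14.695)·(0.01821 + 0.09011·e^(−0.04·2.4))

2.4012 volumes


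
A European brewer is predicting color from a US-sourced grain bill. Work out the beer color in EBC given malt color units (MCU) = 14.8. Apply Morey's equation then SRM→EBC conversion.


SRM = 1.4922·MCU^0.6859;  EBC = SRM·1.97
SRM = 1.4922·14.8^0.6859 = 9.4735
EBC = 9.4735·1.97

18.6628 EBC


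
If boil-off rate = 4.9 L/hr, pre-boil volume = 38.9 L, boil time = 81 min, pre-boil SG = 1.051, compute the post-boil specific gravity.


V_post = V_pre − rate·(t/60);  SG_post = 1 + (SG_pre−1)·V_pre/V_post
V_post = 38.9 − 4.9·(81/60) = 32.2850
SG_post = 1 + (1.051 − 1)·38.9/32.2850

1.0614


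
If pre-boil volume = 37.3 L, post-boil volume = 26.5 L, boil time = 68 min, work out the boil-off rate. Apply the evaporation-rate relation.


rate = (V_pre − V_post) / (t_min/60)
rate = (37.3 − 26.5) / (68/60)

9.5294 L/hr


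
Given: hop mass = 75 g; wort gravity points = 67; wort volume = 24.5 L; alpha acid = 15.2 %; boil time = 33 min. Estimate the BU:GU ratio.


U = 1.65·0.000125^(GP/1000)·(1−e^(−0.04t))/4.15;  IBU = (α/100)·m·U·1000/V;  BU:GU = IBU/GP
U = 1.65·0.000125^(67/1000)·(1−e^(−0.04·33))/4.15 = 0.1596
IBU = (15.2/100)·75·0.1596·1000/24.5 = 74.2491
BU:GU = 74.2491/67

1.1082


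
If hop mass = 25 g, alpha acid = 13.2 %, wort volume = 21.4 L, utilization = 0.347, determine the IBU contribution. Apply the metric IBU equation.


IBU = (α/100)·mass·U·1000 / V
IBU = (13.2/100)·25·0.347·1000 / 21.4

53.5093 IBU


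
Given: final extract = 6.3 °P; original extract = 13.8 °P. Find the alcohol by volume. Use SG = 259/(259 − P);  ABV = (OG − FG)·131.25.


OG = 259/(259 − 13.8) = 1.0563
FG = 259/(259 − 6.3) = 1.0249
ABV = (1.0563 − 1.0249)·131.25

4.1147 % ABV


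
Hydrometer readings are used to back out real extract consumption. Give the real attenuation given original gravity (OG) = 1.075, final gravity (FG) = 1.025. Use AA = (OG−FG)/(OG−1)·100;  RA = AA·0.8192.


AA = (1.075 − 1.025)/(1.075 − 1)·100 = 66.6667
RA = 66.6667·0.8192

54.6133 %


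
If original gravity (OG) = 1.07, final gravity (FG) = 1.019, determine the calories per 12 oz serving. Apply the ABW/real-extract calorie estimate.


ABW = (OG−FG)·131.25·0.79/FG;  °P = 259 − 259/SG (for OG→OE and FG→AE);  RE = 0.1808·OE + 0.8192·AE;  Cal = (6.9·ABW + 4·(RE−0.1))·FG·3.55
ABW = (1.07 − 1.019)·131.25·0.79/1.019 = 5.1895
OE = 259 − 259/1.07 = 16.9439 °P
AE = 259 − 259/1.019 = 4.8292 °P
RE = 0.1808·16.9439 + 0.8192·4.8292 = 7.0196 °P
Cal = (6.9·5.1895 + 4·(7.0196−0.1))·1.019·3.55

229.6560 kcal


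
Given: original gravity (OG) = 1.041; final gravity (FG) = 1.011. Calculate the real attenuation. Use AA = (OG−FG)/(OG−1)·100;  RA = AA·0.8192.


AA = (1.041 − 1.011)/(1.041 − 1)·100 = 73.1707
RA = 73.1707·0.8192

59.9415 %


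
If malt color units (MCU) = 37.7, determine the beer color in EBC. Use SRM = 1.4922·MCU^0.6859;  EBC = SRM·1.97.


SRM = 1.4922·37.7^0.6859 = 17.9903
EBC = 17.9903·1.97

35.4410 EBC


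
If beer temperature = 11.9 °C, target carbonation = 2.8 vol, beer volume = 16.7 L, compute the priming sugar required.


residual = 14.695·(0.01821 + 0.09011·e^(−0.04·T));  sugar = (target − residual)·4.0·V
residual = 14.695·(0.01821 + 0.09011·e^(−0.04·11.9)) = 1.0903
sugar = (2.8 − 1.0903)·4.0·16.7

114.2112 g


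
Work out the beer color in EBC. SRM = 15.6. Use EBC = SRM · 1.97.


EBC = 15.6 · 1.97

30.7320 EBC


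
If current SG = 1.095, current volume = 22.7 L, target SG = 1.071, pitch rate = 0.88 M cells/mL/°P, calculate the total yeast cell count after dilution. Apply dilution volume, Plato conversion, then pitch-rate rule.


V_w = V·((SG_c−1)/(SG_t−1)−1);  °P = 259 − 259/SG_t;  cells = rate·(V+V_w)·°P
V_w = 22.7·((1.095−1)/(1.071−1)−1) = 7.6732
V_final = 22.7 + 7.6732 = 30.3732
°P = 259 − 259/1.071 = 17.1699
cells = 0.88·30.3732·17.1699

458.9258 billion cells


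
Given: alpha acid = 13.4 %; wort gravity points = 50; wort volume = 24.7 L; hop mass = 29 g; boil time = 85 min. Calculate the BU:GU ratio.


U = 1.65·0.000125^(GP/1000)·(1−e^(−0.04t))/4.15;  IBU = (α/100)·m·U·1000/V;  BU:GU = IBU/GP
U = 1.65·0.000125^(50/1000)·(1−e^(−0.04·85))/4.15 = 0.2452
IBU = (13.4/100)·29·0.2452·1000/24.7 = 38.5786
BU:GU = 38.5786/50

0.7716


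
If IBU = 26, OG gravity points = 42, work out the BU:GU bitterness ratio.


BU:GU = IBU / OG_points
BU:GU = 26 / 42

0.6190


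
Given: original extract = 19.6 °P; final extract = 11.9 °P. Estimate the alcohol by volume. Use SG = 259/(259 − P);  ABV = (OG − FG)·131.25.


OG = 259/(259 − 19.6) = 1.0819
FG = 259/(259 − 11.9) = 1.0482
ABV = (1.0819 − 1.0482)·131.25

4.4248 % ABV


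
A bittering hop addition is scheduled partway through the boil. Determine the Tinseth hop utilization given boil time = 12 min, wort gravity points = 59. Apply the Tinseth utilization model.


U = 1.65·0.000125^(GP/1000) · (1 − e^(−0.04·t))/4.15
bigness = 1.65·0.000125^(59/1000) = 0.9710
boil_factor = (1 − e^(−0.04·12))/4.15 = 0.0919
U = 0.9710 · 0.0919

0.0892


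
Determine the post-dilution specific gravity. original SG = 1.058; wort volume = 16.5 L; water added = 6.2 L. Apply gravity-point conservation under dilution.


SG_new = 1 + (SG_old − 1)·V_old/(V_old + V_water)
pts = (1.058 − 1)·1000·16.5/(16.5 + 6.2) = 42.1586
SG_new = 1 + 42.1586/1000

1.0422


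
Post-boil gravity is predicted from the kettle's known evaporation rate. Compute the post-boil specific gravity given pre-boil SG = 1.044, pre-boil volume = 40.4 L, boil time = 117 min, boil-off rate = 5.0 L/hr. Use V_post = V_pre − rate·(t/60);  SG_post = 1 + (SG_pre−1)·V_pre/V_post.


V_post = 40.4 − 5.0·(117/60) = 30.6500
SG_post = 1 + (1.044 − 1)·40.4/30.6500

1.0580


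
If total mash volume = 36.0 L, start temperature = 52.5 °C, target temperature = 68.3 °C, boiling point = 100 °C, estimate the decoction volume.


V_dec = V_total·(T_target − T_start)/(T_boil − T_start)
V_dec = 36.0·(68.3 − 52.5)/(100 − 52.5)

11.9747 L


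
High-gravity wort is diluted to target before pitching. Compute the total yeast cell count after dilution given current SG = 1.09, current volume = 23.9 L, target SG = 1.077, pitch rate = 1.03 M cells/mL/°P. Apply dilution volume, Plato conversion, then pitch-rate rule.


V_w = V·((SG_c−1)/(SG_t−1)−1);  °P = 259 − 259/SG_t;  cells = rate·(V+V_w)·°P
V_w = 23.9·((1.09−1)/(1.077−1)−1) = 4.0351
V_final = 23.9 + 4.0351 = 27.9351
°P = 259 − 259/1.077 = 18.5172
cells = 1.03·27.9351·18.5172

532.7969 billion cells


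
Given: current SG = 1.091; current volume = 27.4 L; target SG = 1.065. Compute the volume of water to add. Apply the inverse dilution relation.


V_water = V·((SG_curr − 1)/(SG_target − 1) − 1)
V_water = 27.4·((1.091 − 1)/(1.065 − 1) − 1)

10.9600 L


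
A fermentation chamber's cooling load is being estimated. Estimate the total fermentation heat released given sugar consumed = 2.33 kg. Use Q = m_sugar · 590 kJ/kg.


Q = 2.33 · 590

1374.7000 kJ


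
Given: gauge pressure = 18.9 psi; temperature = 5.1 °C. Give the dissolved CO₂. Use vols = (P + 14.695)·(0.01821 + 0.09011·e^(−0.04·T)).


vols = (18.9 + 14.695)·(0.01821 + 0.09011·e^(−0.04·5.1))

3.0804 volumes


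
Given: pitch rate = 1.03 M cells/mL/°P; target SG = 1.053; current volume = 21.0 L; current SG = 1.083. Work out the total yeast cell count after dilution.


V_w = V·((SG_c−1)/(SG_t−1)−1);  °P = 259 − 259/SG_t;  cells = rate·(V+V_w)·°P
V_w = 21.0·((1.083−1)/(1.053−1)−1) = 11.8868
V_final = 21.0 + 11.8868 = 32.8868
°P = 259 − 259/1.053 = 13.0361
cells = 1.03·32.8868·13.0361

441.5766 billion cells


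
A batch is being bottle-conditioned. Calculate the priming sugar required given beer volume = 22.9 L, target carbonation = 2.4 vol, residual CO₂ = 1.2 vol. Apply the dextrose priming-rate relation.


sugar = (target − residual)·4.0·V
sugar = (2.4 − 1.2)·4.0·22.9

109.9200 g


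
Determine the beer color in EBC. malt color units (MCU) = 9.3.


SRM = 1.4922·MCU^0.6859;  EBC = SRM·1.97
SRM = 1.4922·9.3^0.6859 = 6.8883
EBC = 6.8883·1.97

13.5699 EBC


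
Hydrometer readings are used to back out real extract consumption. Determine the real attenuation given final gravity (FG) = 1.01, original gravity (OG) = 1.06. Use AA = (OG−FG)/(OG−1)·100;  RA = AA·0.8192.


AA = (1.06 − 1.01)/(1.06 − 1)·100 = 83.3333
RA = 83.3333·0.8192

68.2667 %


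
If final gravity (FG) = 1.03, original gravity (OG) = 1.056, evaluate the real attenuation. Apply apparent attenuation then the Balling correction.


AA = (OG−FG)/(OG−1)·100;  RA = AA·0.8192
AA = (1.056 − 1.03)/(1.056 − 1)·100 = 46.4286
RA = 46.4286·0.8192

38.0343 %


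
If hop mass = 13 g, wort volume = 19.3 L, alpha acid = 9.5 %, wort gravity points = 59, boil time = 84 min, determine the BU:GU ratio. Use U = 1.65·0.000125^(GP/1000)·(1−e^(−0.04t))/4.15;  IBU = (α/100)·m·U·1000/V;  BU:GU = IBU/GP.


U = 1.65·0.000125^(59/1000)·(1−e^(−0.04·84))/4.15 = 0.2258
IBU = (9.5/100)·13·0.2258·1000/19.3 = 14.4514
BU:GU = 14.4514/59

0.2449


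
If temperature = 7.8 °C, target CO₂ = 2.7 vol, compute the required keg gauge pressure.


psi = vols/(0.01821 + 0.09011·e^(−0.04·T)) − 14.695
psi = 2.7/(0.01821 + 0.09011·e^(−0.04·7.8)) − 14.695

17.3834 psi


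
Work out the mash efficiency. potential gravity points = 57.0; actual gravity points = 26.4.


efficiency = actual / potential × 100
efficiency = 26.4 / 57.0 × 100

46.3158 %


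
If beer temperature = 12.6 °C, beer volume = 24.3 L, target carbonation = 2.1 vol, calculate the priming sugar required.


residual = 14.695·(0.01821 + 0.09011·e^(−0.04·T));  sugar = (target − residual)·4.0·V
residual = 14.695·(0.01821 + 0.09011·e^(−0.04·12.6)) = 1.0675
sugar = (2.1 − 1.0675)·4.0·24.3

100.3554 g


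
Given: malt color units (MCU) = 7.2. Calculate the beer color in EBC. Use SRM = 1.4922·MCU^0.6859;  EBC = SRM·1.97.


SRM = 1.4922·7.2^0.6859 = 5.7792
EBC = 5.7792·1.97

11.3851 EBC


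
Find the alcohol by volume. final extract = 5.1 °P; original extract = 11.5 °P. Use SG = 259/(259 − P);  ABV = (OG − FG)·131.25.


OG = 259/(259 − 11.5) = 1.0465
FG = 259/(259 − 5.1) = 1.0201
ABV = (1.0465 − 1.0201)·131.25

3.4621 % ABV


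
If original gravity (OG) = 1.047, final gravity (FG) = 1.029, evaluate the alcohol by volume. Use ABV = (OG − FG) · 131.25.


ABV = (1.047 − 1.029) · 131.25

2.3625 % ABV


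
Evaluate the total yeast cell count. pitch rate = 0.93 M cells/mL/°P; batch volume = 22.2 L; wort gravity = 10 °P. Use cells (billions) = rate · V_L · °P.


cells = 0.93 · 22.2 · 10

206.4600 billion cells


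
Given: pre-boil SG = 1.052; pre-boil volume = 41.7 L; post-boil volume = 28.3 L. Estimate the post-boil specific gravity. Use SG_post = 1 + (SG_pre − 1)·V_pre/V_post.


pts_pre = (1.052 − 1)·1000 = 52.0000
pts_post = 52.0000·41.7/28.3 = 76.6219
SG_post = 1 + 76.6219/1000

1.0766


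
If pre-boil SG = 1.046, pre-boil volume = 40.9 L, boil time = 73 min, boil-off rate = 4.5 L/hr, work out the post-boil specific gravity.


V_post = V_pre − rate·(t/60);  SG_post = 1 + (SG_pre−1)·V_pre/V_post
V_post = 40.9 − 4.5·(73/60) = 35.4250
SG_post = 1 + (1.046 − 1)·40.9/35.4250

1.0531


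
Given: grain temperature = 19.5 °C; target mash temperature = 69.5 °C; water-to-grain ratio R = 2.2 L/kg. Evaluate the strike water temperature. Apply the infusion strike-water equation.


T_strike = (0.41/R)·(T_mash − T_grain) + T_mash
T_strike = (0.41/2.2)·(69.5 − 19.5) + 69.5

78.8182 °C


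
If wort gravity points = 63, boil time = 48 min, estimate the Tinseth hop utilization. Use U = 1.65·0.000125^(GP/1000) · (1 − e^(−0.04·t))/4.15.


bigness = 1.65·0.000125^(63/1000) = 0.9367
boil_factor = (1 − e^(−0.04·48))/4.15 = 0.2056
U = 0.9367 · 0.2056

0.1926


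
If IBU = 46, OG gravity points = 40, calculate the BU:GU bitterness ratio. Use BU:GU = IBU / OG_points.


BU:GU = 46 / 40

1.1500


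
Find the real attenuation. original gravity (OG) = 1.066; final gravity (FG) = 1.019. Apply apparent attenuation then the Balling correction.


AA = (OG−FG)/(OG−1)·100;  RA = AA·0.8192
AA = (1.066 − 1.019)/(1.066 − 1)·100 = 71.2121
RA = 71.2121·0.8192

58.3370 %


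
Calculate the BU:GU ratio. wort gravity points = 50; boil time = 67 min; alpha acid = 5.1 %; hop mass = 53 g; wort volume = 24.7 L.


U = 1.65·0.000125^(GP/1000)·(1−e^(−0.04t))/4.15;  IBU = (α/100)·m·U·1000/V;  BU:GU = IBU/GP
U = 1.65·0.000125^(50/1000)·(1−e^(−0.04·67))/4.15 = 0.2363
IBU = (5.1/100)·53·0.2363·1000/24.7 = 25.8573
BU:GU = 25.8573/50

0.5171


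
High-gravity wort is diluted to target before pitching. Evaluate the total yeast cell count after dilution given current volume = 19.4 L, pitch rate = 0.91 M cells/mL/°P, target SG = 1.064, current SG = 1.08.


V_w = V·((SG_c−1)/(SG_t−1)−1);  °P = 259 − 259/SG_t;  cells = rate·(V+V_w)·°P
V_w = 19.4·((1.08−1)/(1.064−1)−1) = 4.8500
V_final = 19.4 + 4.8500 = 24.2500
°P = 259 − 259/1.064 = 15.5789
cells = 0.91·24.2500·15.5789

343.7884 billion cells


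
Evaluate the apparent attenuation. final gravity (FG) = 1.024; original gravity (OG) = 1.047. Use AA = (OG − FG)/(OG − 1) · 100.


AA = (1.047 − 1.024)/(1.047 − 1) · 100

48.9362 %


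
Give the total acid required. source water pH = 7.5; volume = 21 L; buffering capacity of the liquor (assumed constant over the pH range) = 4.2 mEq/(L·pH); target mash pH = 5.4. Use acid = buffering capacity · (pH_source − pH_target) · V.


acid = 4.2 · (7.5 − 5.4) · 21

185.2200 mEq


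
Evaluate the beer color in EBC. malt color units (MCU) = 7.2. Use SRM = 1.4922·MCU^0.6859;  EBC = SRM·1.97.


SRM = 1.4922·7.2^0.6859 = 5.7792
EBC = 5.7792·1.97

11.3851 EBC


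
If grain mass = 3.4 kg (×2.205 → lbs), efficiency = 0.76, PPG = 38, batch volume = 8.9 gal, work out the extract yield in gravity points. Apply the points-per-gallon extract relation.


points = lbs × PPG × eff / vol
lbs = 3.4 × 2.205 = 7.4970
points = 7.4970 × 38 × 0.76 / 8.9

24.3273 points


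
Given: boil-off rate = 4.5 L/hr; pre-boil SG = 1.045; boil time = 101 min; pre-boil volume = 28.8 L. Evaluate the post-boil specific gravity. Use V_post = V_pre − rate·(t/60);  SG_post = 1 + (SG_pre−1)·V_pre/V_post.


V_post = 28.8 − 4.5·(101/60) = 21.2250
SG_post = 1 + (1.045 − 1)·28.8/21.2250

1.0611
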